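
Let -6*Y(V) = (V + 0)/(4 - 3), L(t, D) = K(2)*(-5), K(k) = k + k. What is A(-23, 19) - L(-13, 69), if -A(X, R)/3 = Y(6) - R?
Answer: 80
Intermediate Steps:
K(k) = 2*k
L(t, D) = -20 (L(t, D) = (2*2)*(-5) = 4*(-5) = -20)
Y(V) = -V/6 (Y(V) = -(V + 0)/(6*(4 - 3)) = -V/(6*1) = -V/6)
A(X, R) = 3 + 3*R (A(X, R) = -3*(-1/6*6 - R) = -3*(-1 - R) = 3 + 3*R)
A(-23, 19) - L(-13, 69) = (3 + 3*19) - 1*(-20) = (3 + 57) + 20 = 60 + 20 = 80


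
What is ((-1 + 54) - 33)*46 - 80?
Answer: 840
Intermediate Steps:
((-1 + 54) - 33)*46 - 80 = (53 - 33)*46 - 80 = 20*46 - 80 = 920 - 80 = 840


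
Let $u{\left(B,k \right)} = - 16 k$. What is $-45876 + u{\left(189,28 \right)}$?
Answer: $-46324$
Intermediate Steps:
$-45876 + u{\left(189,28 \right)} = -45876 - 448 = -46324$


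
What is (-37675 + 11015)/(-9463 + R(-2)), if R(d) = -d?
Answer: 26660/9461 ≈ 2.8179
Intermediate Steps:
(-37675 + 11015)/(-9463 + R(-2)) = (-37675 + 11015)/(-9463 - 1*(-2)) = -26660/(-9463 + 2) = -26660/(-9461) = -26660*(-1/9461) = 26660/9461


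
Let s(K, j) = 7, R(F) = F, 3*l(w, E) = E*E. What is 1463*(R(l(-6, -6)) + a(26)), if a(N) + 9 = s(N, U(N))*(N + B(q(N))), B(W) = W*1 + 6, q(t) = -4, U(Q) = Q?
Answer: 291137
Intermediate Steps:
l(w, E) = E²/3 (l(w, E) = (E*E)/3 = E²/3)
B(W) = 6 + W (B(W) = W + 6 = 6 + W)
a(N) = 5 + 7*N (a(N) = -9 + 7*(N + (6 - 4)) = -9 + 7*(N + 2) = -9 + 7*(2 + N) = -9 + (14 + 7*N) = 5 + 7*N)
1463*(R(l(-6, -6)) + a(26)) = 1463*((⅓)*(-6)² + (5 + 7*26)) = 1463*((⅓)*36 + (5 + 182)) = 1463*(12 + 187) = 1463*199 = 291137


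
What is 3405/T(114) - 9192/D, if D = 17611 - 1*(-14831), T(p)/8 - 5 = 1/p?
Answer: 1045918507/12349588 ≈ 84.693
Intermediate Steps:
T(p) = 40 + 8/p
D = 32442 (D = 17611 + 14831 = 32442)
3405/T(114) - 9192/D = 3405/(40 + 8/114) - 9192/32442 = 3405/(40 + 8*(1/114)) - 9192*1/32442 = 3405/(40 + 4/57) - 1532/5407 = 3405/(2284/57) - 1532/5407 = 3405*(57/2284) - 1532/5407 = 194085/2284 - 1532/5407 = 1045918507/12349588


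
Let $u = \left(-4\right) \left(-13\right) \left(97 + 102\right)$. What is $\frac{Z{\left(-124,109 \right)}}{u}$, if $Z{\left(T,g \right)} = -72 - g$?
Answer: $- \frac{181}{10348} \approx -0.017491$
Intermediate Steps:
$u = 10348$ ($u = 52 \cdot 199 = 10348$)
$\frac{Z{\left(-124,109 \right)}}{u} = \frac{-72 - 109}{10348} = \left(-72 - 109\right) \frac{1}{10348} = \left(-181\right) \frac{1}{10348} = - \frac{181}{10348}$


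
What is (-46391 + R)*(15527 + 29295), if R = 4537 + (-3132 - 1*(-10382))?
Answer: -1551020488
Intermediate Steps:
R = 11787 (R = 4537 + (-3132 + 10382) = 4537 + 7250 = 11787)
(-46391 + R)*(15527 + 29295) = (-46391 + 11787)*(15527 + 29295) = -34604*44822 = -1551020488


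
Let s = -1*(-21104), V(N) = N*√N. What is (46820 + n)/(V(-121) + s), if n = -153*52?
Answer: 820185856/447150377 + 51727984*I/447150377 ≈ 1.8343 + 0.11568*I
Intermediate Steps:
V(N) = N^(3/2)
n = -7956
s = 21104
(46820 + n)/(V(-121) + s) = (46820 - 7956)/((-121)^(3/2) + 21104) = 38864/(-1331*I + 21104) = 38864/(21104 - 1331*I) = 38864*((21104 + 1331*I)/447150377) = 38864*(21104 + 1331*I)/447150377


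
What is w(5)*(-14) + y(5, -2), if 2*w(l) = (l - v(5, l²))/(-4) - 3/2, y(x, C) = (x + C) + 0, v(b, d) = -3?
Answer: 55/2 ≈ 27.500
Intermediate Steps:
y(x, C) = C + x (y(x, C) = (C + x) + 0 = C + x)
w(l) = -9/8 - l/8 (w(l) = ((l - 1*(-3))/(-4) - 3/2)/2 = ((l + 3)*(-¼) - 3*½)/2 = ((3 + l)*(-¼) - 3/2)/2 = ((-¾ - l/4) - 3/2)/2 = (-9/4 - l/4)/2 = -9/8 - l/8)
w(5)*(-14) + y(5, -2) = (-9/8 - ⅛*5)*(-14) + (-2 + 5) = (-9/8 - 5/8)*(-14) + 3 = -7/4*(-14) + 3 = 49/2 + 3 = 55/2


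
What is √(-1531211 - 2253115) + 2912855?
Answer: 2912855 + I*√3784326 ≈ 2.9129e+6 + 1945.3*I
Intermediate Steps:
√(-1531211 - 2253115) + 2912855 = √(-3784326) + 2912855 = I*√3784326 + 2912855 = 2912855 + I*√3784326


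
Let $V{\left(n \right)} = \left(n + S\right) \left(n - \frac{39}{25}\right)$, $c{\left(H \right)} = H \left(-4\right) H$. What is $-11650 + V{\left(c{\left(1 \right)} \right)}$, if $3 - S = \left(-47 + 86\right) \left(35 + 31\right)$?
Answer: $2667$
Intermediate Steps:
$S = -2571$ ($S = 3 - \left(-47 + 86\right) \left(35 + 31\right) = 3 - 39 \cdot 66 = 3 - 2574 = -2571$)
$c{\left(H \right)} = - 4 H^{2}$ ($c{\left(H \right)} = - 4 H H = - 4 H^{2}$)
$V{\left(n \right)} = \left(-2571 + n\right) \left(- \frac{39}{25} + n\right)$ ($V{\left(n \right)} = \left(n - 2571\right) \left(n - \frac{39}{25}\right) = \left(-2571 + n\right) \left(n - \frac{39}{25}\right) = \left(-2571 + n\right) \left(- \frac{39}{25} + n\right)$)
$-11650 + V{\left(c{\left(1 \right)} \right)} = -11650 + \left(\frac{100269}{25} + \left(- 4 \cdot 1^{2}\right)^{2} - \frac{64314 \left(- 4 \cdot 1^{2}\right)}{25}\right) = -11650 + \left(\frac{100269}{25} + \left(\left(-4\right) 1\right)^{2} - \frac{64314 \left(\left(-4\right) 1\right)}{25}\right) = -11650 + \left(\frac{100269}{25} + \left(-4\right)^{2} - - \frac{257256}{25}\right) = -11650 + \left(\frac{100269}{25} + 16 + \frac{257256}{25}\right) = -11650 + 14317 = 2667$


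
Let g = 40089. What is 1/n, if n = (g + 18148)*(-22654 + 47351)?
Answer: 1/1438279189 ≈ 6.9527e-10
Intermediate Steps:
n = 1438279189 (n = (40089 + 18148)*(-22654 + 47351) = 58237*24697 = 1438279189)
1/n = 1/1438279189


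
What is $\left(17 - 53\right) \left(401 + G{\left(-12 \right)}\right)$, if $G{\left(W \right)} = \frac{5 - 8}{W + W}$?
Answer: $- \frac{28881}{2} \approx -14441.0$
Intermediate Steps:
$G{\left(W \right)} = - \frac{3}{2 W}$
$\left(17 - 53\right) \left(401 + G{\left(-12 \right)}\right) = \left(17 - 53\right) \left(401 - \frac{3}{2 \left(-12\right)}\right) = - 36 \left(401 - - \frac{1}{8}\right) = - 36 \left(401 + \frac{1}{8}\right) = \left(-36\right) \frac{3209}{8} = - \frac{28881}{2}$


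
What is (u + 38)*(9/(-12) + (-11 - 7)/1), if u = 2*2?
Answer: -1575/2 ≈ -787.50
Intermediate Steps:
u = 4
(u + 38)*(9/(-12) + (-11 - 7)/1) = (4 + 38)*(9/(-12) + (-11 - 7)/1) = 42*(9*(-1/12) - 18*1) = 42*(-3/4 - 18) = 42*(-75/4) = -1575/2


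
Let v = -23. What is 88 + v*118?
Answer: -2626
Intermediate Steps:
88 + v*118 = 88 - 23*118 = 88 - 2714 = -2626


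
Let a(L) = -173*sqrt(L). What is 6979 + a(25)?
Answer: 6114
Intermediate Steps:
6979 + a(25) = 6979 - 173*sqrt(25) = 6979 - 173*5 = 6979 - 865 = 6114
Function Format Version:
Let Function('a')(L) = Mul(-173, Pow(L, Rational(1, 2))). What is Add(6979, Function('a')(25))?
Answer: 6114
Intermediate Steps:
Add(6979, Function('a')(25)) = Add(6979, Mul(-173, Pow(25, Rational(1, 2)))) = Add(6979, Mul(-173, 5)) = Add(6979, -865) = 6114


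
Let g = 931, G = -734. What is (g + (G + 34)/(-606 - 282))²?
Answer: 42789818449/49284 ≈ 8.6823e+5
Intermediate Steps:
(g + (G + 34)/(-606 - 282))² = (931 + (-734 + 34)/(-606 - 282))² = (931 - 700/(-888))² = (931 - 700*(-1/888))² = (931 + 175/222)² = (206857/222)² = 42789818449/49284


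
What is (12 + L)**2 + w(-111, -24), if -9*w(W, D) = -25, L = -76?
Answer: 36889/9 ≈ 4098.8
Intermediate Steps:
w(W, D) = 25/9 (w(W, D) = -1/9*(-25) = 25/9)
(12 + L)**2 + w(-111, -24) = (12 - 76)**2 + 25/9 = (-64)**2 + 25/9 = 4096 + 25/9 = 36889/9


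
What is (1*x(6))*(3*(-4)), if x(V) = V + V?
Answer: -144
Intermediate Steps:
x(V) = 2*V
(1*x(6))*(3*(-4)) = (1*(2*6))*(3*(-4)) = (1*12)*(-12) = 12*(-12) = -144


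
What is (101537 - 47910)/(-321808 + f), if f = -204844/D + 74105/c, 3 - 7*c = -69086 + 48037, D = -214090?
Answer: -120849052630180/725140293126701 ≈ -0.16666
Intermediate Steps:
c = 21052/7 (c = 3/7 - (-69086 + 48037)/7 = 3/7 - 1/7*(-21049) = 3/7 + 3007 = 21052/7 ≈ 3007.4)
f = 57684176019/2253511340 (f = -204844/(-214090) + 74105/(21052/7) = -204844*(-1/214090) + 74105*(7/21052) = 102422/107045 + 518735/21052 = 57684176019/2253511340 ≈ 25.597)
(101537 - 47910)/(-321808 + f) = (101537 - 47910)/(-321808 + 57684176019/2253511340) = 53627/(-725140293126701/2253511340) = 53627*(-2253511340/725140293126701) = -120849052630180/725140293126701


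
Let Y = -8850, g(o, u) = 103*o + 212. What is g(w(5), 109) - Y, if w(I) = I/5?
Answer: 9165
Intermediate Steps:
w(I) = I/5 (w(I) = I*(⅕) = I/5)
g(o, u) = 212 + 103*o
g(w(5), 109) - Y = (212 + 103*((⅕)*5)) - 1*(-8850) = (212 + 103*1) + 8850 = (212 + 103) + 8850 = 315 + 8850 = 9165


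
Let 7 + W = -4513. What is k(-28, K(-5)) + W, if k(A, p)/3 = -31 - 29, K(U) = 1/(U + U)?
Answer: -4700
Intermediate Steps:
W = -4520 (W = -7 - 4513 = -4520)
K(U) = 1/(2*U)
k(A, p) = -180 (k(A, p) = 3*(-31 - 29) = 3*(-60) = -180)
k(-28, K(-5)) + W = -180 - 4520 = -4700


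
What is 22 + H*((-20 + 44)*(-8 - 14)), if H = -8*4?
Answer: 16918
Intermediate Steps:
H = -32
22 + H*((-20 + 44)*(-8 - 14)) = 22 - 32*(-20 + 44)*(-8 - 14) = 22 - 768*(-22) = 22 - 32*(-528) = 22 + 16896 = 16918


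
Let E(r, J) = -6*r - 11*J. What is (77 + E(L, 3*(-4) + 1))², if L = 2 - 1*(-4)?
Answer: 26244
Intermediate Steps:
L = 6 (L = 2 + 4 = 6)
E(r, J) = -11*J - 6*r
(77 + E(L, 3*(-4) + 1))² = (77 + (-11*(3*(-4) + 1) - 6*6))² = (77 + (-11*(-12 + 1) - 36))² = (77 + (-11*(-11) - 36))² = (77 + (121 - 36))² = (77 + 85)² = 162² = 26244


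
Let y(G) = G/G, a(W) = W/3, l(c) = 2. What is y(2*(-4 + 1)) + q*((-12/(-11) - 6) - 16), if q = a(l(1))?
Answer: -427/33 ≈ -12.939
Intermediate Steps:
a(W) = W/3 (a(W) = W*(⅓) = W/3)
q = ⅔ (q = (⅓)*2 = ⅔ ≈ 0.66667)
y(G) = 1
y(2*(-4 + 1)) + q*((-12/(-11) - 6) - 16) = 1 + 2*((-12/(-11) - 6) - 16)/3 = 1 + 2*((-12*(-1/11) - 6) - 16)/3 = 1 + 2*((12/11 - 6) - 16)/3 = 1 + 2*(-54/11 - 16)/3 = 1 + (⅔)*(-230/11) = 1 - 460/33 = -427/33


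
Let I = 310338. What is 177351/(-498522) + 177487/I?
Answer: 2786868298/12892526703 ≈ 0.21616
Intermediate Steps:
177351/(-498522) + 177487/I = 177351/(-498522) + 177487/310338 = 177351*(-1/498522) + 177487*(1/310338) = -59117/166174 + 177487/310338 = 2786868298/12892526703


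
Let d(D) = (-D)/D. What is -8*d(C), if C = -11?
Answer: 8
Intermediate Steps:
d(D) = -1
-8*d(C) = -8*(-1) = 8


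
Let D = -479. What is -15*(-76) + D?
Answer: 661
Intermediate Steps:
-15*(-76) + D = -15*(-76) - 479 = 1140 - 479 = 661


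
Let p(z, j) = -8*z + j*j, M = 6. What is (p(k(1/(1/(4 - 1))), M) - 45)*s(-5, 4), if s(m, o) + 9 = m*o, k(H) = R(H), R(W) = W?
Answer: 957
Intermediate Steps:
k(H) = H
s(m, o) = -9 + m*o
p(z, j) = j**2 - 8*z (p(z, j) = -8*z + j**2 = j**2 - 8*z)
(p(k(1/(1/(4 - 1))), M) - 45)*s(-5, 4) = ((6**2 - 8/(1/(4 - 1))) - 45)*(-9 - 5*4) = ((36 - 8/(1/3)) - 45)*(-9 - 20) = ((36 - 8/1/3) - 45)*(-29) = ((36 - 8*3) - 45)*(-29) = ((36 - 24) - 45)*(-29) = (12 - 45)*(-29) = -33*(-29) = 957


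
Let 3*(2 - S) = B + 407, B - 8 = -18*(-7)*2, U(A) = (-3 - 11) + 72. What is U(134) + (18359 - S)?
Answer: 55912/3 ≈ 18637.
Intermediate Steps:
U(A) = 58 (U(A) = -14 + 72 = 58)
B = 260 (B = 8 - 18*(-7)*2 = 8 + 126*2 = 8 + 252 = 260)
S = -661/3 (S = 2 - (260 + 407)/3 = 2 - 1/3*667 = 2 - 667/3 = -661/3 ≈ -220.33)
U(134) + (18359 - S) = 58 + (18359 - 1*(-661/3)) = 58 + (18359 + 661/3) = 58 + 55738/3 = 55912/3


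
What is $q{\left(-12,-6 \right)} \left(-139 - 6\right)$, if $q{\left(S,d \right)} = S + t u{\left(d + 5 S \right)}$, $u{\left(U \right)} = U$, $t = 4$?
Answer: $40020$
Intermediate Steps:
$q{\left(S,d \right)} = 4 d + 21 S$ ($q{\left(S,d \right)} = S + 4 \left(d + 5 S\right) = S + \left(4 d + 20 S\right) = 4 d + 21 S$)
$q{\left(-12,-6 \right)} \left(-139 - 6\right) = \left(4 \left(-6\right) + 21 \left(-12\right)\right) \left(-139 - 6\right) = \left(-24 - 252\right) \left(-145\right) = \left(-276\right) \left(-145\right) = 40020$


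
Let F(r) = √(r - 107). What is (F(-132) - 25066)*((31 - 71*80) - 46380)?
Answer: 1304158914 - 52029*I*√239 ≈ 1.3042e+9 - 8.0435e+5*I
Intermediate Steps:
F(r) = √(-107 + r)
(F(-132) - 25066)*((31 - 71*80) - 46380) = (√(-107 - 132) - 25066)*((31 - 71*80) - 46380) = (√(-239) - 25066)*((31 - 5680) - 46380) = (I*√239 - 25066)*(-5649 - 46380) = (-25066 + I*√239)*(-52029) = 1304158914 - 52029*I*√239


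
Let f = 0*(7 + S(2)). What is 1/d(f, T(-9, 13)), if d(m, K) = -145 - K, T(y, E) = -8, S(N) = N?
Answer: -1/137 ≈ -0.0072993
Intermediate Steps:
f = 0 (f = 0*(7 + 2) = 0*9 = 0)
1/d(f, T(-9, 13)) = 1/(-145 - 1*(-8)) = 1/(-145 + 8) = 1/(-137) = -1/137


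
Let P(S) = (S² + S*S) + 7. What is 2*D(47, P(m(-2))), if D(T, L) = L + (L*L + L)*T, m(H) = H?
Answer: 22590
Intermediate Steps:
P(S) = 7 + 2*S² (P(S) = (S² + S²) + 7 = 2*S² + 7 = 7 + 2*S²)
D(T, L) = L + T*(L + L²) (D(T, L) = L + (L² + L)*T = L + (L + L²)*T = L + T*(L + L²))
2*D(47, P(m(-2))) = 2*((7 + 2*(-2)²)*(1 + 47 + (7 + 2*(-2)²)*47)) = 2*((7 + 2*4)*(1 + 47 + (7 + 2*4)*47)) = 2*((7 + 8)*(1 + 47 + (7 + 8)*47)) = 2*(15*(1 + 47 + 15*47)) = 2*(15*(1 + 47 + 705)) = 2*(15*753) = 2*11295 = 22590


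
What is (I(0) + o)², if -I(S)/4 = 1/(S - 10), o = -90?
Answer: 200704/25 ≈ 8028.2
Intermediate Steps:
I(S) = -4/(-10 + S) (I(S) = -4/(S - 10) = -4/(-10 + S))
(I(0) + o)² = (-4/(-10 + 0) - 90)² = (-4/(-10) - 90)² = (-4*(-⅒) - 90)² = (⅖ - 90)² = (-448/5)² = 200704/25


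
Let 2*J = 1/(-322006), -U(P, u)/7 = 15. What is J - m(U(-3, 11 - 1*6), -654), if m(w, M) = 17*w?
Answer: 1149561419/644012 ≈ 1785.0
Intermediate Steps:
U(P, u) = -105 (U(P, u) = -7*15 = -105)
J = -1/644012 (J = (1/2)/(-322006) = (1/2)*(-1/322006) = -1/644012 ≈ -1.5528e-6)
J - m(U(-3, 11 - 1*6), -654) = -1/644012 - 17*(-105) = -1/644012 - 1*(-1785) = -1/644012 + 1785 = 1149561419/644012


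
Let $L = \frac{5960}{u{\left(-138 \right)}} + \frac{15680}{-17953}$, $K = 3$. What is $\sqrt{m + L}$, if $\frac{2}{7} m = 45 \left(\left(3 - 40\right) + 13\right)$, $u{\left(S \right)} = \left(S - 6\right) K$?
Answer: $\frac{i \sqrt{396271692785670}}{323154} \approx 61.601 i$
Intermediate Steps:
$u{\left(S \right)} = -18 + 3 S$ ($u{\left(S \right)} = \left(S - 6\right) 3 = \left(-6 + S\right) 3 = -18 + 3 S$)
$m = -3780$ ($m = \frac{7 \cdot 45 \left(\left(3 - 40\right) + 13\right)}{2} = \frac{7 \cdot 45 \left(-37 + 13\right)}{2} = \frac{7 \cdot 45 \left(-24\right)}{2} = \frac{7}{2} \left(-1080\right) = -3780$)
$L = - \frac{14221705}{969462}$ ($L = \frac{5960}{-18 + 3 \left(-138\right)} + \frac{15680}{-17953} = \frac{5960}{-18 - 414} + 15680 \left(- \frac{1}{17953}\right) = \frac{5960}{-432} - \frac{15680}{17953} = 5960 \left(- \frac{1}{432}\right) - \frac{15680}{17953} = - \frac{745}{54} - \frac{15680}{17953} = - \frac{14221705}{969462} \approx -14.67$)
$\sqrt{m + L} = \sqrt{-3780 - \frac{14221705}{969462}} = \sqrt{- \frac{3678788065}{969462}} = \frac{i \sqrt{396271692785670}}{323154}$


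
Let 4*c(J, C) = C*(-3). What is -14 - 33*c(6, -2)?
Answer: -127/2 ≈ -63.500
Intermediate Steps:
c(J, C) = -3*C/4 (c(J, C) = (C*(-3))/4 = (-3*C)/4 = -3*C/4)
-14 - 33*c(6, -2) = -14 - (-99)*(-2)/4 = -14 - 33*3/2 = -14 - 99/2 = -127/2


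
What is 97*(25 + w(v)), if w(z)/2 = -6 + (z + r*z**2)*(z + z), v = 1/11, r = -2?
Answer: 1681883/1331 ≈ 1263.6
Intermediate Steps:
v = 1/11 ≈ 0.090909
w(z) = -12 + 4*z*(z - 2*z**2) (w(z) = 2*(-6 + (z - 2*z**2)*(z + z)) = 2*(-6 + (z - 2*z**2)*(2*z)) = 2*(-6 + 2*z*(z - 2*z**2)) = -12 + 4*z*(z - 2*z**2))
97*(25 + w(v)) = 97*(25 + (-12 - 8*(1/11)**3 + 4*(1/11)**2)) = 97*(25 + (-12 - 8*1/1331 + 4*(1/121))) = 97*(25 + (-12 - 8/1331 + 4/121)) = 97*(25 - 15936/1331) = 97*(17339/1331) = 1681883/1331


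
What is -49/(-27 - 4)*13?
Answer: 637/31 ≈ 20.548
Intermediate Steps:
-49/(-27 - 4)*13 = -49/(-31)*13 = -49*(-1/31)*13 = (49/31)*13 = 637/31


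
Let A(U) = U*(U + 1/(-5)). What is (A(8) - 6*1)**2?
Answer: 79524/25 ≈ 3181.0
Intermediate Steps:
A(U) = U*(-1/5 + U) (A(U) = U*(U - 1/5) = U*(-1/5 + U))
(A(8) - 6*1)**2 = (8*(-1/5 + 8) - 6*1)**2 = (8*(39/5) - 6)**2 = (312/5 - 6)**2 = (282/5)**2 = 79524/25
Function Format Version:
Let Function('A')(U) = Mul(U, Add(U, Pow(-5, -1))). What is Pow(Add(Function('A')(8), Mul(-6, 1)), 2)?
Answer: Rational(79524, 25) ≈ 3181.0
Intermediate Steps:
Function('A')(U) = Mul(U, Add(Rational(-1, 5), U)) (Function('A')(U) = Mul(U, Add(U, Rational(-1, 5))) = Mul(U, Add(Rational(-1, 5), U)))
Pow(Add(Function('A')(8), Mul(-6, 1)), 2) = Pow(Add(Mul(8, Add(Rational(-1, 5), 8)), Mul(-6, 1)), 2) = Pow(Add(Mul(8, Rational(39, 5)), -6), 2) = Pow(Add(Rational(312, 5), -6), 2) = Pow(Rational(282, 5), 2) = Rational(79524, 25)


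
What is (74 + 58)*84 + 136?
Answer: 11224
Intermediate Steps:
(74 + 58)*84 + 136 = 132*84 + 136 = 11088 + 136 = 11224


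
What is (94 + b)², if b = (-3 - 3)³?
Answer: 14884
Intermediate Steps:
b = -216 (b = (-6)³ = -216)
(94 + b)² = (94 - 216)² = (-122)² = 14884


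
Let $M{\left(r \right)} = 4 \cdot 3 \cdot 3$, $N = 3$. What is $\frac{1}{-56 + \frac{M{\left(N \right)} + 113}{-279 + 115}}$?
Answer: $- \frac{164}{9333} \approx -0.017572$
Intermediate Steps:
$M{\left(r \right)} = 36$ ($M{\left(r \right)} = 12 \cdot 3 = 36$)
$\frac{1}{-56 + \frac{M{\left(N \right)} + 113}{-279 + 115}} = \frac{1}{-56 + \frac{36 + 113}{-279 + 115}} = \frac{1}{-56 + \frac{149}{-164}} = \frac{1}{-56 + 149 \left(- \frac{1}{164}\right)} = \frac{1}{-56 - \frac{149}{164}} = \frac{1}{- \frac{9333}{164}} = - \frac{164}{9333}$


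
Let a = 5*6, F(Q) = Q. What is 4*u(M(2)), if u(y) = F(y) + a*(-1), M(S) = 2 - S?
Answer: -120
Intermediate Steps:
a = 30
u(y) = -30 + y (u(y) = y + 30*(-1) = y - 30 = -30 + y)
4*u(M(2)) = 4*(-30 + (2 - 1*2)) = 4*(-30 + (2 - 2)) = 4*(-30 + 0) = 4*(-30) = -120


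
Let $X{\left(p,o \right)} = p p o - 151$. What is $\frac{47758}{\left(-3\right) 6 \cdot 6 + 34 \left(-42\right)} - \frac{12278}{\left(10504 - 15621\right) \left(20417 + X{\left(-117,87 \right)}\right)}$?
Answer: $- \frac{21142316701669}{679982422272} \approx -31.092$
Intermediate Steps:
$X{\left(p,o \right)} = -151 + o p^{2}$ ($X{\left(p,o \right)} = p^{2} o - 151 = o p^{2} - 151 = -151 + o p^{2}$)
$\frac{47758}{\left(-3\right) 6 \cdot 6 + 34 \left(-42\right)} - \frac{12278}{\left(10504 - 15621\right) \left(20417 + X{\left(-117,87 \right)}\right)} = \frac{47758}{\left(-3\right) 6 \cdot 6 + 34 \left(-42\right)} - \frac{12278}{\left(10504 - 15621\right) \left(20417 - \left(151 - 87 \left(-117\right)^{2}\right)\right)} = \frac{47758}{\left(-18\right) 6 - 1428} - \frac{12278}{\left(-5117\right) \left(20417 + \left(-151 + 87 \cdot 13689\right)\right)} = \frac{47758}{-108 - 1428} - \frac{12278}{\left(-5117\right) \left(20417 + \left(-151 + 1190943\right)\right)} = \frac{47758}{-1536} - \frac{12278}{\left(-5117\right) \left(20417 + 1190792\right)} = 47758 \left(- \frac{1}{1536}\right) - \frac{12278}{\left(-5117\right) 1211209} = - \frac{23879}{768} - \frac{12278}{-6197756453} = - \frac{23879}{768} - - \frac{1754}{885393779} = - \frac{23879}{768} + \frac{1754}{885393779} = - \frac{21142316701669}{679982422272}$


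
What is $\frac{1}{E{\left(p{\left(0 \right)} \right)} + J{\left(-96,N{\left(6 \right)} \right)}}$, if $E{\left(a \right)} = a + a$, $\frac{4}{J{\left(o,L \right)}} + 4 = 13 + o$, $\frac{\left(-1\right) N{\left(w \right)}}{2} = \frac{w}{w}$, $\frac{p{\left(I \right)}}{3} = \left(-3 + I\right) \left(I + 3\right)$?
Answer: $- \frac{87}{4702} \approx -0.018503$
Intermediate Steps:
$p{\left(I \right)} = 3 \left(-3 + I\right) \left(3 + I\right)$ ($p{\left(I \right)} = 3 \left(-3 + I\right) \left(I + 3\right) = 3 \left(-3 + I\right) \left(3 + I\right)$)
$N{\left(w \right)} = -2$ ($N{\left(w \right)} = - 2 \frac{w}{w} = \left(-2\right) 1 = -2$)
$J{\left(o,L \right)} = \frac{4}{9 + o}$ ($J{\left(o,L \right)} = \frac{4}{-4 + \left(13 + o\right)} = \frac{4}{9 + o}$)
$E{\left(a \right)} = 2 a$
$\frac{1}{E{\left(p{\left(0 \right)} \right)} + J{\left(-96,N{\left(6 \right)} \right)}} = \frac{1}{2 \left(-27 + 3 \cdot 0^{2}\right) + \frac{4}{9 - 96}} = \frac{1}{2 \left(-27 + 3 \cdot 0\right) + \frac{4}{-87}} = \frac{1}{2 \left(-27 + 0\right) + 4 \left(- \frac{1}{87}\right)} = \frac{1}{2 \left(-27\right) - \frac{4}{87}} = \frac{1}{-54 - \frac{4}{87}} = \frac{1}{- \frac{4702}{87}} = - \frac{87}{4702}$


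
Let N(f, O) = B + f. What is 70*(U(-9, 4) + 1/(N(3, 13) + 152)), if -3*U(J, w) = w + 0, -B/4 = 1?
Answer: -42070/453 ≈ -92.870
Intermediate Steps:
B = -4 (B = -4*1 = -4)
U(J, w) = -w/3 (U(J, w) = -(w + 0)/3 = -w/3)
N(f, O) = -4 + f
70*(U(-9, 4) + 1/(N(3, 13) + 152)) = 70*(-1/3*4 + 1/((-4 + 3) + 152)) = 70*(-4/3 + 1/(-1 + 152)) = 70*(-4/3 + 1/151) = 70*(-601/453) = -42070/453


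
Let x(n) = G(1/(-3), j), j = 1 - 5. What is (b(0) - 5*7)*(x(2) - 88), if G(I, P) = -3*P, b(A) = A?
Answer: 2660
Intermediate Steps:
j = -4
x(n) = 12 (x(n) = -3*(-4) = 12)
(b(0) - 5*7)*(x(2) - 88) = (0 - 5*7)*(12 - 88) = (0 - 35)*(-76) = -35*(-76) = 2660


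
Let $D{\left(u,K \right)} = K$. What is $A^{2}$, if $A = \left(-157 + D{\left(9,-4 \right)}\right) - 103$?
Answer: $69696$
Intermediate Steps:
$A = -264$ ($A = \left(-157 - 4\right) - 103 = -161 - 103 = -264$)
$A^{2} = \left(-264\right)^{2} = 69696$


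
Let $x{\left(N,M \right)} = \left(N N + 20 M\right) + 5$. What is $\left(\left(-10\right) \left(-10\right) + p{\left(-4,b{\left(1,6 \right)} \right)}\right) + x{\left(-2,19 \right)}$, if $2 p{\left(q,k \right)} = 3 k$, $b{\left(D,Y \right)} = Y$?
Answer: $498$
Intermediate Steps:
$p{\left(q,k \right)} = \frac{3 k}{2}$
$x{\left(N,M \right)} = 5 + N^{2} + 20 M$ ($x{\left(N,M \right)} = \left(N^{2} + 20 M\right) + 5 = 5 + N^{2} + 20 M$)
$\left(\left(-10\right) \left(-10\right) + p{\left(-4,b{\left(1,6 \right)} \right)}\right) + x{\left(-2,19 \right)} = \left(\left(-10\right) \left(-10\right) + \frac{3}{2} \cdot 6\right) + \left(5 + \left(-2\right)^{2} + 20 \cdot 19\right) = \left(100 + 9\right) + \left(5 + 4 + 380\right) = 109 + 389 = 498$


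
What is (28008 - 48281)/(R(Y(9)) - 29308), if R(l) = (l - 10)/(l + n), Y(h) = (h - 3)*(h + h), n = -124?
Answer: 162184/234513 ≈ 0.69158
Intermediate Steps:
Y(h) = 2*h*(-3 + h) (Y(h) = (-3 + h)*(2*h) = 2*h*(-3 + h))
R(l) = (-10 + l)/(-124 + l) (R(l) = (l - 10)/(l - 124) = (-10 + l)/(-124 + l))
(28008 - 48281)/(R(Y(9)) - 29308) = (28008 - 48281)/((-10 + 2*9*(-3 + 9))/(-124 + 2*9*(-3 + 9)) - 29308) = -20273/((-10 + 2*9*6)/(-124 + 2*9*6) - 29308) = -20273/((-10 + 108)/(-124 + 108) - 29308) = -20273/(98/(-16) - 29308) = -20273/(-1/16*98 - 29308) = -20273/(-49/8 - 29308) = -20273/(-234513/8) = -20273*(-8/234513) = 162184/234513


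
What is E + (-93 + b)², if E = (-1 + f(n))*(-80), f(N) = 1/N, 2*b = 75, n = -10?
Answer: 12673/4 ≈ 3168.3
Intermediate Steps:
b = 75/2 (b = (½)*75 = 75/2 ≈ 37.500)
E = 88 (E = (-1 + 1/(-10))*(-80) = (-1 - ⅒)*(-80) = -11/10*(-80) = 88)
E + (-93 + b)² = 88 + (-93 + 75/2)² = 88 + (-111/2)² = 88 + 12321/4 = 12673/4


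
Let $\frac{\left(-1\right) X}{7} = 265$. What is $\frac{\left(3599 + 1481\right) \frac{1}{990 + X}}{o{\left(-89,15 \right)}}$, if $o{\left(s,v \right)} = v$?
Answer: $- \frac{1016}{2595} \approx -0.39152$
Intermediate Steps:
$X = -1855$ ($X = \left(-7\right) 265 = -1855$)
$\frac{\left(3599 + 1481\right) \frac{1}{990 + X}}{o{\left(-89,15 \right)}} = \frac{\left(3599 + 1481\right) \frac{1}{990 - 1855}}{15} = \frac{5080}{-865} \cdot \frac{1}{15} = 5080 \left(- \frac{1}{865}\right) \frac{1}{15} = \left(- \frac{1016}{173}\right) \frac{1}{15} = - \frac{1016}{2595}$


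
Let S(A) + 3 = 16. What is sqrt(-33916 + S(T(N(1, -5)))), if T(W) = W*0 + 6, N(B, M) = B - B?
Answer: 3*I*sqrt(3767) ≈ 184.13*I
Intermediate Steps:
N(B, M) = 0
T(W) = 6 (T(W) = 0 + 6 = 6)
S(A) = 13 (S(A) = -3 + 16 = 13)
sqrt(-33916 + S(T(N(1, -5)))) = sqrt(-33916 + 13) = sqrt(-33903) = 3*I*sqrt(3767)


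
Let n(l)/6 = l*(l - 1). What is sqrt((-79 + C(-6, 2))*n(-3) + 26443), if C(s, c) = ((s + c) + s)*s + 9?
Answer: sqrt(25723) ≈ 160.38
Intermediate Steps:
n(l) = 6*l*(-1 + l) (n(l) = 6*(l*(l - 1)) = 6*(l*(-1 + l)) = 6*l*(-1 + l))
C(s, c) = 9 + s*(c + 2*s) (C(s, c) = ((c + s) + s)*s + 9 = (c + 2*s)*s + 9 = s*(c + 2*s) + 9 = 9 + s*(c + 2*s))
sqrt((-79 + C(-6, 2))*n(-3) + 26443) = sqrt((-79 + (9 + 2*(-6)**2 + 2*(-6)))*(6*(-3)*(-1 - 3)) + 26443) = sqrt((-79 + (9 + 2*36 - 12))*(6*(-3)*(-4)) + 26443) = sqrt((-79 + (9 + 72 - 12))*72 + 26443) = sqrt((-79 + 69)*72 + 26443) = sqrt(-10*72 + 26443) = sqrt(-720 + 26443) = sqrt(25723)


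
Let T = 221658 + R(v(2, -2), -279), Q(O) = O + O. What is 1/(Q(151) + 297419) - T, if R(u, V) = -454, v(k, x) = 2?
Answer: -65857076083/297721 ≈ -2.2120e+5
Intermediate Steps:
Q(O) = 2*O
T = 221204 (T = 221658 - 454 = 221204)
1/(Q(151) + 297419) - T = 1/(2*151 + 297419) - 1*221204 = 1/(302 + 297419) - 221204 = 1/297721 - 221204 = -65857076083/297721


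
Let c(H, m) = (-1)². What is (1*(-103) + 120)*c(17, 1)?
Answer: 17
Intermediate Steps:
c(H, m) = 1
(1*(-103) + 120)*c(17, 1) = (1*(-103) + 120)*1 = (-103 + 120)*1 = 17*1 = 17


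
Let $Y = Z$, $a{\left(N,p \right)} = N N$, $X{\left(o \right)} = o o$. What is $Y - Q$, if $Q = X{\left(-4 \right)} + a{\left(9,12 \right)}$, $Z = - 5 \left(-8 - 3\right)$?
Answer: $-42$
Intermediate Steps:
$Z = 55$ ($Z = \left(-5\right) \left(-11\right) = 55$)
$X{\left(o \right)} = o^{2}$
$a{\left(N,p \right)} = N^{2}$
$Y = 55$
$Q = 97$ ($Q = \left(-4\right)^{2} + 9^{2} = 16 + 81 = 97$)
$Y - Q = 55 - 97 = -42$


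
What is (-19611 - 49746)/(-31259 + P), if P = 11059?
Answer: 69357/20200 ≈ 3.4335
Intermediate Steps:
(-19611 - 49746)/(-31259 + P) = (-19611 - 49746)/(-31259 + 11059) = -69357/(-20200) = -69357*(-1/20200) = 69357/20200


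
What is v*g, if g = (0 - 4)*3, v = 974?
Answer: -11688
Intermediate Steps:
g = -12 (g = -4*3 = -12)
v*g = 974*(-12) = -11688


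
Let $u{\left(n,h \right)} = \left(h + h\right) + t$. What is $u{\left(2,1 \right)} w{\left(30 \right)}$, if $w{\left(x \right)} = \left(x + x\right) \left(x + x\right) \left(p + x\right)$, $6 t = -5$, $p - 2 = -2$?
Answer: $126000$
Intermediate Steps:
$p = 0$ ($p = 2 - 2 = 0$)
$t = - \frac{5}{6}$ ($t = \frac{1}{6} \left(-5\right) = - \frac{5}{6} \approx -0.83333$)
$u{\left(n,h \right)} = - \frac{5}{6} + 2 h$ ($u{\left(n,h \right)} = \left(h + h\right) - \frac{5}{6} = 2 h - \frac{5}{6} = - \frac{5}{6} + 2 h$)
$w{\left(x \right)} = 4 x^{3}$ ($w{\left(x \right)} = \left(x + x\right) \left(x + x\right) \left(0 + x\right) = 2 x 2 x x = 4 x^{2} x = 4 x^{3}$)
$u{\left(2,1 \right)} w{\left(30 \right)} = \left(- \frac{5}{6} + 2 \cdot 1\right) 4 \cdot 30^{3} = \left(- \frac{5}{6} + 2\right) 4 \cdot 27000 = \frac{7}{6} \cdot 108000 = 126000$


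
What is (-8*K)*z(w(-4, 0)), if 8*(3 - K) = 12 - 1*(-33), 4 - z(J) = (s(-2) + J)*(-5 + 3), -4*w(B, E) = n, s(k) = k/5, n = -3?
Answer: 987/10 ≈ 98.700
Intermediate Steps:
s(k) = k/5 (s(k) = k*(⅕) = k/5)
w(B, E) = ¾ (w(B, E) = -¼*(-3) = ¾)
z(J) = 16/5 + 2*J (z(J) = 4 - ((⅕)*(-2) + J)*(-5 + 3) = 4 - (-⅖ + J)*(-2) = 4 - (⅘ - 2*J) = 4 + (-⅘ + 2*J) = 16/5 + 2*J)
K = -21/8 (K = 3 - (12 - 1*(-33))/8 = 3 - (12 + 33)/8 = 3 - ⅛*45 = 3 - 45/8 = -21/8 ≈ -2.6250)
(-8*K)*z(w(-4, 0)) = (-8*(-21/8))*(16/5 + 2*(¾)) = 21*(16/5 + 3/2) = 21*(47/10) = 987/10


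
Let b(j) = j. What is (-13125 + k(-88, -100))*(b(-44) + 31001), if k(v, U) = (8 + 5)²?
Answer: -401078892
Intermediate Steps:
k(v, U) = 169 (k(v, U) = 13² = 169)
(-13125 + k(-88, -100))*(b(-44) + 31001) = (-13125 + 169)*(-44 + 31001) = -12956*30957 = -401078892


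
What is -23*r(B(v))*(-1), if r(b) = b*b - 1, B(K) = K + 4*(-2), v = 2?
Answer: 805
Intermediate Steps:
B(K) = -8 + K (B(K) = K - 8 = -8 + K)
r(b) = -1 + b² (r(b) = b² - 1 = -1 + b²)
-23*r(B(v))*(-1) = -23*(-1 + (-8 + 2)²)*(-1) = -23*(-1 + (-6)²)*(-1) = -23*(-1 + 36)*(-1) = -23*35*(-1) = -805*(-1) = 805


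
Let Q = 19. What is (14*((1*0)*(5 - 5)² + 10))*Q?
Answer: 2660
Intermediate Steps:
(14*((1*0)*(5 - 5)² + 10))*Q = (14*((1*0)*(5 - 5)² + 10))*19 = (14*(0*0² + 10))*19 = (14*(0*0 + 10))*19 = (14*(0 + 10))*19 = (14*10)*19 = 140*19 = 2660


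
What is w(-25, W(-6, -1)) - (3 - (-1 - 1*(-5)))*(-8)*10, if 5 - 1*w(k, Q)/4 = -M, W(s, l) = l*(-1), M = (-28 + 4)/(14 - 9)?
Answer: -396/5 ≈ -79.200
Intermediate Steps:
M = -24/5 ≈ -4.8000
W(s, l) = -l
w(k, Q) = 4/5 (w(k, Q) = 20 - (-4)*(-24)/5 = 20 - 4*24/5 = 20 - 96/5 = 4/5)
w(-25, W(-6, -1)) - (3 - (-1 - 1*(-5)))*(-8)*10 = 4/5 - (3 - (-1 - 1*(-5)))*(-8)*10 = 4/5 - (3 - (-1 + 5))*(-8)*10 = 4/5 - (3 - 1*4)*(-8)*10 = 4/5 - (3 - 4)*(-8)*10 = 4/5 - (-1*(-8))*10 = 4/5 - 8*10 = 4/5 - 1*80 = 4/5 - 80 = -396/5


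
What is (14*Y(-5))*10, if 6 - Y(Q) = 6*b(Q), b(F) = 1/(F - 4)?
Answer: 2800/3 ≈ 933.33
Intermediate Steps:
b(F) = 1/(-4 + F)
Y(Q) = 6 - 6/(-4 + Q)
(14*Y(-5))*10 = (14*(6*(-5 - 5)/(-4 - 5)))*10 = (14*(6*(-10)/(-9)))*10 = (14*(6*(-⅑)*(-10)))*10 = (14*(20/3))*10 = (280/3)*10 = 2800/3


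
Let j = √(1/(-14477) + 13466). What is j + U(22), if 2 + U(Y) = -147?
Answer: -149 + 3*√313583531893/14477 ≈ -32.957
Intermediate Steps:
U(Y) = -149 (U(Y) = -2 - 147 = -149)
j = 3*√313583531893/14477 (j = √(-1/14477 + 13466) = √(194947281/14477) = 3*√313583531893/14477 ≈ 116.04)
j + U(22) = 3*√313583531893/14477 - 149 = -149 + 3*√313583531893/14477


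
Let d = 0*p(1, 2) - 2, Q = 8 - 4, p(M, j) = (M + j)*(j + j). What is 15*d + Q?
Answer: -26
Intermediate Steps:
p(M, j) = 2*j*(M + j) (p(M, j) = (M + j)*(2*j) = 2*j*(M + j))
Q = 4
d = -2 (d = 0*(2*2*(1 + 2)) - 2 = 0*(2*2*3) - 2 = 0*12 - 2 = 0 - 2 = -2)
15*d + Q = 15*(-2) + 4 = -30 + 4 = -26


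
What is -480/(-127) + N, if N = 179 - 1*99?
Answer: 10640/127 ≈ 83.780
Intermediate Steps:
N = 80 (N = 179 - 99 = 80)
-480/(-127) + N = -480/(-127) + 80 = -480*(-1/127) + 80 = 480/127 + 80 = 10640/127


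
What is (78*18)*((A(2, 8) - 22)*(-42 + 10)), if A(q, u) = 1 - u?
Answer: 1302912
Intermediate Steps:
(78*18)*((A(2, 8) - 22)*(-42 + 10)) = (78*18)*(((1 - 1*8) - 22)*(-42 + 10)) = 1404*(((1 - 8) - 22)*(-32)) = 1404*((-7 - 22)*(-32)) = 1404*(-29*(-32)) = 1404*928 = 1302912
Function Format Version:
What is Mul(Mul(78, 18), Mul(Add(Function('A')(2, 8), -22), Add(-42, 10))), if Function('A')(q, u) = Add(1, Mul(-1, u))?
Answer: 1302912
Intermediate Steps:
Mul(Mul(78, 18), Mul(Add(Function('A')(2, 8), -22), Add(-42, 10))) = Mul(Mul(78, 18), Mul(Add(Add(1, Mul(-1, 8)), -22), Add(-42, 10))) = Mul(1404, Mul(Add(Add(1, -8), -22), -32)) = Mul(1404, Mul(Add(-7, -22), -32)) = Mul(1404, Mul(-29, -32)) = Mul(1404, 928) = 1302912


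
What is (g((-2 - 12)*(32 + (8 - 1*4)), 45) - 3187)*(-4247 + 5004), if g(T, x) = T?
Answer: -2794087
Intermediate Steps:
(g((-2 - 12)*(32 + (8 - 1*4)), 45) - 3187)*(-4247 + 5004) = ((-2 - 12)*(32 + (8 - 1*4)) - 3187)*(-4247 + 5004) = (-14*(32 + (8 - 4)) - 3187)*757 = (-14*(32 + 4) - 3187)*757 = (-14*36 - 3187)*757 = (-504 - 3187)*757 = -3691*757 = -2794087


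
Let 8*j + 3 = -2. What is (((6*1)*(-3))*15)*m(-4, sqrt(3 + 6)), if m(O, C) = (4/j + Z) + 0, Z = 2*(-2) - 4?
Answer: 3888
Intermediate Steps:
j = -5/8 (j = -3/8 + (1/8)*(-2) = -3/8 - 1/4 = -5/8 ≈ -0.62500)
Z = -8 (Z = -4 - 4 = -8)
m(O, C) = -72/5 (m(O, C) = (4/(-5/8) - 8) + 0 = (4*(-8/5) - 8) + 0 = (-32/5 - 8) + 0 = -72/5 + 0 = -72/5)
(((6*1)*(-3))*15)*m(-4, sqrt(3 + 6)) = (((6*1)*(-3))*15)*(-72/5) = ((6*(-3))*15)*(-72/5) = -18*15*(-72/5) = -270*(-72/5) = 3888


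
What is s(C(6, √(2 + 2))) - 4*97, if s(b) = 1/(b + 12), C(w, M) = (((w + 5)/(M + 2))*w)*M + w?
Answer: -19787/51 ≈ -387.98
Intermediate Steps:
C(w, M) = w + M*w*(5 + w)/(2 + M) (C(w, M) = (((5 + w)/(2 + M))*w)*M + w = (w*(5 + w)/(2 + M))*M + w = M*w*(5 + w)/(2 + M) + w = w + M*w*(5 + w)/(2 + M))
s(b) = 1/(12 + b)
s(C(6, √(2 + 2))) - 4*97 = 1/(12 + 6*(2 + 6*√(2 + 2) + √(2 + 2)*6)/(2 + √(2 + 2))) - 4*97 = 1/(12 + 6*(2 + 6*√4 + √4*6)/(2 + √4)) - 388 = 1/(12 + 6*(2 + 6*2 + 2*6)/(2 + 2)) - 388 = 1/(12 + 6*(2 + 12 + 12)/4) - 388 = 1/(12 + 6*(¼)*26) - 388 = 1/(12 + 39) - 388 = 1/51 - 388 = -19787/51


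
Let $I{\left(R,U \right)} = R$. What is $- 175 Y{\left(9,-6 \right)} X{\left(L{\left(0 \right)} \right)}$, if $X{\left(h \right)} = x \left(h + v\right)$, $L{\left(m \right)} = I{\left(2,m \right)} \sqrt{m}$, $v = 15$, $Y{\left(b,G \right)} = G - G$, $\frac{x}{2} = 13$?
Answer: $0$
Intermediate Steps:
$x = 26$ ($x = 2 \cdot 13 = 26$)
$Y{\left(b,G \right)} = 0$
$L{\left(m \right)} = 2 \sqrt{m}$
$X{\left(h \right)} = 390 + 26 h$ ($X{\left(h \right)} = 26 \left(h + 15\right) = 26 \left(15 + h\right) = 390 + 26 h$)
$- 175 Y{\left(9,-6 \right)} X{\left(L{\left(0 \right)} \right)} = \left(-175\right) 0 \left(390 + 26 \cdot 2 \sqrt{0}\right) = 0 \left(390 + 26 \cdot 2 \cdot 0\right) = 0 \left(390 + 26 \cdot 0\right) = 0 \left(390 + 0\right) = 0 \cdot 390 = 0$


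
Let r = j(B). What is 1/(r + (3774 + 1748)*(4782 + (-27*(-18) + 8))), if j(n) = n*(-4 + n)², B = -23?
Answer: 1/29117305 ≈ 3.4344e-8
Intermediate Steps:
r = -16767 (r = -23*(-4 - 23)² = -23*(-27)² = -23*729 = -16767)
1/(r + (3774 + 1748)*(4782 + (-27*(-18) + 8))) = 1/(-16767 + (3774 + 1748)*(4782 + (-27*(-18) + 8))) = 1/(-16767 + 5522*(4782 + (486 + 8))) = 1/(-16767 + 5522*(4782 + 494)) = 1/(-16767 + 5522*5276) = 1/(-16767 + 29134072) = 1/29117305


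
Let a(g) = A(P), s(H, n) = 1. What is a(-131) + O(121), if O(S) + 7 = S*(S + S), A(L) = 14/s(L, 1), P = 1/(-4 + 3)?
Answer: 29289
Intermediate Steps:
P = -1 (P = 1/(-1) = -1)
A(L) = 14 (A(L) = 14/1 = 14*1 = 14)
a(g) = 14
O(S) = -7 + 2*S**2 (O(S) = -7 + S*(S + S) = -7 + S*(2*S) = -7 + 2*S**2)
a(-131) + O(121) = 14 + (-7 + 2*121**2) = 14 + (-7 + 2*14641) = 14 + (-7 + 29282) = 14 + 29275 = 29289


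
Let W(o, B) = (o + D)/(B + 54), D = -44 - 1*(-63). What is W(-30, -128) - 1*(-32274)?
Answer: 2388287/74 ≈ 32274.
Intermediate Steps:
D = 19 (D = -44 + 63 = 19)
W(o, B) = (19 + o)/(54 + B) (W(o, B) = (o + 19)/(B + 54) = (19 + o)/(54 + B))
W(-30, -128) - 1*(-32274) = (19 - 30)/(54 - 128) - 1*(-32274) = -11/(-74) + 32274 = -1/74*(-11) + 32274 = 11/74 + 32274 = 2388287/74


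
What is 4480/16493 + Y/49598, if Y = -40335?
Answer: -443046115/818019814 ≈ -0.54161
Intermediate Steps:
4480/16493 + Y/49598 = 4480/16493 - 40335/49598 = -443046115/818019814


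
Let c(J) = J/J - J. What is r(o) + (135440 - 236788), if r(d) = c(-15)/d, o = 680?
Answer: -8614578/85 ≈ -1.0135e+5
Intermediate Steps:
c(J) = 1 - J
r(d) = 16/d (r(d) = (1 - 1*(-15))/d = (1 + 15)/d = 16/d)
r(o) + (135440 - 236788) = 16/680 + (135440 - 236788) = 16*(1/680) - 101348 = 2/85 - 101348 = -8614578/85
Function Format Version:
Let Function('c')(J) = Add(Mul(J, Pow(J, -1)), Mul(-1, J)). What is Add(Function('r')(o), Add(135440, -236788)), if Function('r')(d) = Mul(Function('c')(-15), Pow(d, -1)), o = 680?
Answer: Rational(-8614578, 85) ≈ -1.0135e+5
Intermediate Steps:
Function('c')(J) = Add(1, Mul(-1, J))
Function('r')(d) = Mul(16, Pow(d, -1)) (Function('r')(d) = Mul(Add(1, Mul(-1, -15)), Pow(d, -1)) = Mul(Add(1, 15), Pow(d, -1)) = Mul(16, Pow(d, -1)))
Add(Function('r')(o), Add(135440, -236788)) = Add(Mul(16, Pow(680, -1)), Add(135440, -236788)) = Add(Mul(16, Rational(1, 680)), -101348) = Add(Rational(2, 85), -101348) = Rational(-8614578, 85)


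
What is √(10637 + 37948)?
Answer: √48585 ≈ 220.42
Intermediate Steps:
√(10637 + 37948) = √48585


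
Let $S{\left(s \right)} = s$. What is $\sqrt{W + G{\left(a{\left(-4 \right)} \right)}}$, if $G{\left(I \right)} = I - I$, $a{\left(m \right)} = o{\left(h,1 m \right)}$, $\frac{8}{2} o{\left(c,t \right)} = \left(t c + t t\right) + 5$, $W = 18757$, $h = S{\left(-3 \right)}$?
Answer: $\sqrt{18757} \approx 136.96$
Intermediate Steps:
$h = -3$
$o{\left(c,t \right)} = \frac{5}{4} + \frac{t^{2}}{4} + \frac{c t}{4}$ ($o{\left(c,t \right)} = \frac{\left(t c + t t\right) + 5}{4} = \frac{\left(c t + t^{2}\right) + 5}{4} = \frac{\left(t^{2} + c t\right) + 5}{4} = \frac{5 + t^{2} + c t}{4} = \frac{5}{4} + \frac{t^{2}}{4} + \frac{c t}{4}$)
$a{\left(m \right)} = \frac{5}{4} - \frac{3 m}{4} + \frac{m^{2}}{4}$ ($a{\left(m \right)} = \frac{5}{4} + \frac{\left(1 m\right)^{2}}{4} + \frac{1}{4} \left(-3\right) 1 m = \frac{5}{4} + \frac{m^{2}}{4} + \frac{1}{4} \left(-3\right) m = \frac{5}{4} + \frac{m^{2}}{4} - \frac{3 m}{4} = \frac{5}{4} - \frac{3 m}{4} + \frac{m^{2}}{4}$)
$G{\left(I \right)} = 0$
$\sqrt{W + G{\left(a{\left(-4 \right)} \right)}} = \sqrt{18757 + 0} = \sqrt{18757}$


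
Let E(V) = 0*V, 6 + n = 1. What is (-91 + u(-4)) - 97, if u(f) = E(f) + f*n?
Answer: -168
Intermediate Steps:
n = -5 (n = -6 + 1 = -5)
E(V) = 0
u(f) = -5*f (u(f) = 0 + f*(-5) = 0 - 5*f = -5*f)
(-91 + u(-4)) - 97 = (-91 - 5*(-4)) - 97 = (-91 + 20) - 97 = -71 - 97 = -168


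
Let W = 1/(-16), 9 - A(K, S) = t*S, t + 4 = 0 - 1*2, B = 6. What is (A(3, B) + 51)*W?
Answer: -6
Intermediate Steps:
t = -6 (t = -4 + (0 - 1*2) = -4 + (0 - 2) = -4 - 2 = -6)
A(K, S) = 9 + 6*S (A(K, S) = 9 - (-6)*S = 9 + 6*S)
W = -1/16 ≈ -0.062500
(A(3, B) + 51)*W = ((9 + 6*6) + 51)*(-1/16) = ((9 + 36) + 51)*(-1/16) = (45 + 51)*(-1/16) = 96*(-1/16) = -6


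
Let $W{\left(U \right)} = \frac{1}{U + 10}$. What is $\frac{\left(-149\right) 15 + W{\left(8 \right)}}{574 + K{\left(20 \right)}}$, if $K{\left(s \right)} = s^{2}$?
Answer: $- \frac{40229}{17532} \approx -2.2946$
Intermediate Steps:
$W{\left(U \right)} = \frac{1}{10 + U}$
$\frac{\left(-149\right) 15 + W{\left(8 \right)}}{574 + K{\left(20 \right)}} = \frac{\left(-149\right) 15 + \frac{1}{10 + 8}}{574 + 20^{2}} = \frac{-2235 + \frac{1}{18}}{574 + 400} = \frac{-2235 + \frac{1}{18}}{974} = \left(- \frac{40229}{18}\right) \frac{1}{974} = - \frac{40229}{17532}$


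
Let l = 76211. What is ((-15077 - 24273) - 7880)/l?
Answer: -47230/76211 ≈ -0.61973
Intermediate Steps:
((-15077 - 24273) - 7880)/l = ((-15077 - 24273) - 7880)/76211 = (-39350 - 7880)*(1/76211) = -47230*1/76211 = -47230/76211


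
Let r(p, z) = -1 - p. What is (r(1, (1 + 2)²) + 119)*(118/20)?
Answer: 6903/10 ≈ 690.30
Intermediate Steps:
(r(1, (1 + 2)²) + 119)*(118/20) = ((-1 - 1*1) + 119)*(118/20) = ((-1 - 1) + 119)*(118*(1/20)) = (-2 + 119)*(59/10) = 117*(59/10) = 6903/10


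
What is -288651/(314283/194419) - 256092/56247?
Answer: -350735478711331/1964163989 ≈ -1.7857e+5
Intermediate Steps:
-288651/(314283/194419) - 256092/56247 = -288651/(314283*(1/194419)) - 256092*1/56247 = -288651/314283/194419 - 85364/18749 = -288651*194419/314283 - 85364/18749 = -18706412923/104761 - 85364/18749 = -350735478711331/1964163989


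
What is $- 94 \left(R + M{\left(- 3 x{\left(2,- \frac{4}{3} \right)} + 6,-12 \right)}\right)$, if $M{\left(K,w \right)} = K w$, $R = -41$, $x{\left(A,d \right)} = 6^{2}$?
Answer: $-111202$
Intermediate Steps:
$x{\left(A,d \right)} = 36$
$- 94 \left(R + M{\left(- 3 x{\left(2,- \frac{4}{3} \right)} + 6,-12 \right)}\right) = - 94 \left(-41 + \left(\left(-3\right) 36 + 6\right) \left(-12\right)\right) = - 94 \left(-41 + \left(-108 + 6\right) \left(-12\right)\right) = - 94 \left(-41 - -1224\right) = - 94 \left(-41 + 1224\right) = \left(-94\right) 1183 = -111202$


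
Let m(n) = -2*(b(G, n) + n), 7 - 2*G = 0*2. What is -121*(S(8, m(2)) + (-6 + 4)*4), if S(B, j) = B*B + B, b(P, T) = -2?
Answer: -7744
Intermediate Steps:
G = 7/2 (G = 7/2 - 0*2 = 7/2 - ½*0 = 7/2 + 0 = 7/2 ≈ 3.5000)
m(n) = 4 - 2*n (m(n) = -2*(-2 + n) = 4 - 2*n)
S(B, j) = B + B² (S(B, j) = B² + B = B + B²)
-121*(S(8, m(2)) + (-6 + 4)*4) = -121*(8*(1 + 8) + (-6 + 4)*4) = -121*(8*9 - 2*4) = -121*(72 - 8) = -121*64 = -7744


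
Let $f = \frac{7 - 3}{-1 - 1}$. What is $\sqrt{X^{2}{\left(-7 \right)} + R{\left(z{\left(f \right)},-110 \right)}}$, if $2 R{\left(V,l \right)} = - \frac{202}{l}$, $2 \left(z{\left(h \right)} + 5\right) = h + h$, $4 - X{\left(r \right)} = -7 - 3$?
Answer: $\frac{\sqrt{2382710}}{110} \approx 14.033$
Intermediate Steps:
$X{\left(r \right)} = 14$ ($X{\left(r \right)} = 4 - \left(-7 - 3\right) = 4 - -10 = 4 + 10 = 14$)
$f = -2$ ($f = \frac{4}{-2} = 4 \left(- \frac{1}{2}\right) = -2$)
$z{\left(h \right)} = -5 + h$ ($z{\left(h \right)} = -5 + \frac{h + h}{2} = -5 + \frac{2 h}{2} = -5 + h$)
$R{\left(V,l \right)} = - \frac{101}{l}$ ($R{\left(V,l \right)} = \frac{\left(-202\right) \frac{1}{l}}{2} = - \frac{101}{l}$)
$\sqrt{X^{2}{\left(-7 \right)} + R{\left(z{\left(f \right)},-110 \right)}} = \sqrt{14^{2} - \frac{101}{-110}} = \sqrt{196 - - \frac{101}{110}} = \sqrt{196 + \frac{101}{110}} = \sqrt{\frac{21661}{110}} = \frac{\sqrt{2382710}}{110}$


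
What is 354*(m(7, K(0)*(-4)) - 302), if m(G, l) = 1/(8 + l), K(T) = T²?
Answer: -427455/4 ≈ -1.0686e+5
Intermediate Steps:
354*(m(7, K(0)*(-4)) - 302) = 354*(1/(8 + 0²*(-4)) - 302) = 354*(1/(8 + 0*(-4)) - 302) = 354*(1/(8 + 0) - 302) = 354*(1/8 - 302) = 354*(⅛ - 302) = 354*(-2415/8) = -427455/4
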